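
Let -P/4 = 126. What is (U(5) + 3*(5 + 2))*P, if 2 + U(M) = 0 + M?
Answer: -12096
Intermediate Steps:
P = -504 (P = -4*126 = -504)
U(M) = -2 + M (U(M) = -2 + (0 + M) = -2 + M)
(U(5) + 3*(5 + 2))*P = ((-2 + 5) + 3*(5 + 2))*(-504) = (3 + 3*7)*(-504) = (3 + 21)*(-504) = 24*(-504) = -12096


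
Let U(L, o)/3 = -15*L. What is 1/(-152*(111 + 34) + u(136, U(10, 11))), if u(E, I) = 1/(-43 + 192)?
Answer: -149/3283959 ≈ -4.5372e-5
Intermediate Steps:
U(L, o) = -45*L (U(L, o) = 3*(-15*L) = -45*L)
u(E, I) = 1/149
1/(-152*(111 + 34) + u(136, U(10, 11))) = 1/(-152*(111 + 34) + 1/149) = 1/(-152*145 + 1/149) = 1/(-22040 + 1/149) = 1/(-3283959/149) = -149/3283959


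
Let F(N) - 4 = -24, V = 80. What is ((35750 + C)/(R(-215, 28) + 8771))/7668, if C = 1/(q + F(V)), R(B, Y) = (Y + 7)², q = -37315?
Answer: 1334726249/2861702660880 ≈ 0.00046641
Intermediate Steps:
F(N) = -20 (F(N) = 4 - 24 = -20)
R(B, Y) = (7 + Y)²
C = -1/37335 (C = 1/(-37315 - 20) = 1/(-37335) = -1/37335 ≈ -2.6785e-5)
((35750 + C)/(R(-215, 28) + 8771))/7668 = ((35750 - 1/37335)/((7 + 28)² + 8771))/7668 = (1334726249/(37335*(35² + 8771)))*(1/7668) = (1334726249/(37335*(1225 + 8771)))*(1/7668) = ((1334726249/37335)/9996)*(1/7668) = ((1334726249/37335)*(1/9996))*(1/7668) = (1334726249/373200660)*(1/7668) = 1334726249/2861702660880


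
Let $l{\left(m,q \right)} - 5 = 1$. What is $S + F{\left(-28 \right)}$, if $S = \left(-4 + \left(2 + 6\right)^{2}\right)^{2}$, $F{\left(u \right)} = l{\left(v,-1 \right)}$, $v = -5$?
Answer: $3606$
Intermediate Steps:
$l{\left(m,q \right)} = 6$ ($l{\left(m,q \right)} = 5 + 1 = 6$)
$F{\left(u \right)} = 6$
$S = 3600$ ($S = \left(-4 + 8^{2}\right)^{2} = \left(-4 + 64\right)^{2} = 60^{2} = 3600$)
$S + F{\left(-28 \right)} = 3600 + 6 = 3606$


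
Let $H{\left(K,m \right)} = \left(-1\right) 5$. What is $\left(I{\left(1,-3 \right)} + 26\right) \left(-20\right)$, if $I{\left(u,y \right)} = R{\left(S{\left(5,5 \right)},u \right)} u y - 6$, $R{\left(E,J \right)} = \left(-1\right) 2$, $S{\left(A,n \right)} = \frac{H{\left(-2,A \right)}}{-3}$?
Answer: $-520$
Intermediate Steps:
$H{\left(K,m \right)} = -5$
$S{\left(A,n \right)} = \frac{5}{3}$ ($S{\left(A,n \right)} = - \frac{5}{-3} = \left(-5\right) \left(- \frac{1}{3}\right) = \frac{5}{3}$)
$R{\left(E,J \right)} = -2$
$I{\left(u,y \right)} = -6 - 2 u y$ ($I{\left(u,y \right)} = - 2 u y - 6 = -6 - 2 u y$)
$\left(I{\left(1,-3 \right)} + 26\right) \left(-20\right) = \left(\left(-6 - 2 \left(-3\right)\right) + 26\right) \left(-20\right) = \left(\left(-6 + 6\right) + 26\right) \left(-20\right) = \left(0 + 26\right) \left(-20\right) = 26 \left(-20\right) = -520$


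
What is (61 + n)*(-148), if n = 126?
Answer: -27676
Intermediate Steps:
(61 + n)*(-148) = (61 + 126)*(-148) = 187*(-148) = -27676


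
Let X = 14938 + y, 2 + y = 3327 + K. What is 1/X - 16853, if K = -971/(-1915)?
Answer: -589427201533/34974616 ≈ -16853.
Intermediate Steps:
K = 971/1915 (K = -971*(-1/1915) = 971/1915 ≈ 0.50705)
y = 6368346/1915 (y = -2 + (3327 + 971/1915) = -2 + 6372176/1915 = 6368346/1915 ≈ 3325.5)
X = 34974616/1915 (X = 14938 + 6368346/1915 = 34974616/1915 ≈ 18264.)
1/X - 16853 = 1/(34974616/1915) - 16853 = 1915/34974616 - 16853 = -589427201533/34974616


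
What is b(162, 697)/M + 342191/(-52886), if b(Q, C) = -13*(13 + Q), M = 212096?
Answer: -36348828993/5608454528 ≈ -6.4811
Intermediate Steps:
b(Q, C) = -169 - 13*Q
b(162, 697)/M + 342191/(-52886) = (-169 - 13*162)/212096 + 342191/(-52886) = (-169 - 2106)*(1/212096) + 342191*(-1/52886) = -2275*1/212096 - 342191/52886 = -2275/212096 - 342191/52886 = -36348828993/5608454528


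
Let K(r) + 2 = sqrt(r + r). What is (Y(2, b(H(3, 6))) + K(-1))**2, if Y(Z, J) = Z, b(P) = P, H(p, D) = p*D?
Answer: -2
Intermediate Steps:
H(p, D) = D*p
K(r) = -2 + sqrt(2)*sqrt(r) (K(r) = -2 + sqrt(r + r) = -2 + sqrt(2*r) = -2 + sqrt(2)*sqrt(r))
(Y(2, b(H(3, 6))) + K(-1))**2 = (2 + (-2 + sqrt(2)*sqrt(-1)))**2 = (2 + (-2 + sqrt(2)*I))**2 = (2 + (-2 + I*sqrt(2)))**2 = (I*sqrt(2))**2 = -2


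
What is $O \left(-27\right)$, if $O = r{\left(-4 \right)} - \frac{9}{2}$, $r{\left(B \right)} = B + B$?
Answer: $\frac{675}{2} \approx 337.5$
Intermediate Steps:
$r{\left(B \right)} = 2 B$
$O = - \frac{25}{2}$ ($O = 2 \left(-4\right) - \frac{9}{2} = -8 - 9 \cdot \frac{1}{2} = -8 - \frac{9}{2} = - \frac{25}{2} \approx -12.5$)
$O \left(-27\right) = \left(- \frac{25}{2}\right) \left(-27\right) = \frac{675}{2}$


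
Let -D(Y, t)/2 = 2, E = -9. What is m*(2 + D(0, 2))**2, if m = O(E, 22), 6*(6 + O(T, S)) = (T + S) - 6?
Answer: -58/3 ≈ -19.333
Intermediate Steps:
D(Y, t) = -4 (D(Y, t) = -2*2 = -4)
O(T, S) = -7 + S/6 + T/6 (O(T, S) = -6 + ((T + S) - 6)/6 = -6 + ((S + T) - 6)/6 = -6 + (-6 + S + T)/6 = -6 + (-1 + S/6 + T/6) = -7 + S/6 + T/6)
m = -29/6 (m = -7 + (1/6)*22 + (1/6)*(-9) = -7 + 11/3 - 3/2 = -29/6 ≈ -4.8333)
m*(2 + D(0, 2))**2 = -29*(2 - 4)**2/6 = -29/6*(-2)**2 = -29/6*4 = -58/3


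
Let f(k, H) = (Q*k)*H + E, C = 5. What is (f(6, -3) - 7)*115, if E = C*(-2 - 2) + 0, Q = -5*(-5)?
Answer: -54855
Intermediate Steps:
Q = 25
E = -20 (E = 5*(-2 - 2) + 0 = 5*(-4) + 0 = -20 + 0 = -20)
f(k, H) = -20 + 25*H*k (f(k, H) = (25*k)*H - 20 = 25*H*k - 20 = -20 + 25*H*k)
(f(6, -3) - 7)*115 = ((-20 + 25*(-3)*6) - 7)*115 = ((-20 - 450) - 7)*115 = (-470 - 7)*115 = -477*115 = -54855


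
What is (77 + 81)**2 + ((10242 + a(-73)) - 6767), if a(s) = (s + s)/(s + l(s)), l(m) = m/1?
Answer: 28440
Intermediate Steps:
l(m) = m (l(m) = m*1 = m)
a(s) = 1 (a(s) = (s + s)/(s + s) = (2*s)/((2*s)) = (2*s)*(1/(2*s)) = 1)
(77 + 81)**2 + ((10242 + a(-73)) - 6767) = (77 + 81)**2 + ((10242 + 1) - 6767) = 158**2 + (10243 - 6767) = 24964 + 3476 = 28440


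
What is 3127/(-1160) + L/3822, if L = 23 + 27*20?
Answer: -5649157/2216760 ≈ -2.5484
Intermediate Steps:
L = 563 (L = 23 + 540 = 563)
3127/(-1160) + L/3822 = 3127/(-1160) + 563/3822 = 3127*(-1/1160) + 563*(1/3822) = -3127/1160 + 563/3822 = -5649157/2216760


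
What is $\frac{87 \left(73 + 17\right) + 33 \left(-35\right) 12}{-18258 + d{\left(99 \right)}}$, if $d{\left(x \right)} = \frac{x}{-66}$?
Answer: $\frac{4020}{12173} \approx 0.33024$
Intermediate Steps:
$d{\left(x \right)} = - \frac{x}{66}$ ($d{\left(x \right)} = x \left(- \frac{1}{66}\right) = - \frac{x}{66}$)
$\frac{87 \left(73 + 17\right) + 33 \left(-35\right) 12}{-18258 + d{\left(99 \right)}} = \frac{87 \left(73 + 17\right) + 33 \left(-35\right) 12}{-18258 - \frac{3}{2}} = \frac{87 \cdot 90 - 13860}{-18258 - \frac{3}{2}} = \frac{7830 - 13860}{- \frac{36519}{2}} = \left(-6030\right) \left(- \frac{2}{36519}\right) = \frac{4020}{12173}$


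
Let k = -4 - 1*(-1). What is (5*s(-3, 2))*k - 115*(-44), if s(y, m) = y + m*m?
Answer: 5045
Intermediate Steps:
s(y, m) = y + m²
k = -3 (k = -4 + 1 = -3)
(5*s(-3, 2))*k - 115*(-44) = (5*(-3 + 2²))*(-3) - 115*(-44) = (5*(-3 + 4))*(-3) + 5060 = (5*1)*(-3) + 5060 = 5*(-3) + 5060 = -15 + 5060 = 5045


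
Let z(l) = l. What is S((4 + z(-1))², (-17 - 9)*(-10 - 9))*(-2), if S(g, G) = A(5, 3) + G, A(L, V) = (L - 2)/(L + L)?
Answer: -4943/5 ≈ -988.60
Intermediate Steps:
A(L, V) = (-2 + L)/(2*L) (A(L, V) = (-2 + L)/((2*L)) = (-2 + L)*(1/(2*L)) = (-2 + L)/(2*L))
S(g, G) = 3/10 + G (S(g, G) = (½)*(-2 + 5)/5 + G = (½)*(⅕)*3 + G = 3/10 + G)
S((4 + z(-1))², (-17 - 9)*(-10 - 9))*(-2) = (3/10 + (-17 - 9)*(-10 - 9))*(-2) = (3/10 - 26*(-19))*(-2) = (3/10 + 494)*(-2) = (4943/10)*(-2) = -4943/5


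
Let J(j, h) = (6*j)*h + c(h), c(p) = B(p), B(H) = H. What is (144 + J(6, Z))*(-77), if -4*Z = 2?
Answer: -19327/2 ≈ -9663.5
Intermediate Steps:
c(p) = p
Z = -½ (Z = -¼*2 = -½ ≈ -0.50000)
J(j, h) = h + 6*h*j (J(j, h) = (6*j)*h + h = 6*h*j + h = h + 6*h*j)
(144 + J(6, Z))*(-77) = (144 - (1 + 6*6)/2)*(-77) = (144 - (1 + 36)/2)*(-77) = (144 - ½*37)*(-77) = (144 - 37/2)*(-77) = (251/2)*(-77) = -19327/2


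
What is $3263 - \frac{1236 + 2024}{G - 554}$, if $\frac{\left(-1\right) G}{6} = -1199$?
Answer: $\frac{1083153}{332} \approx 3262.5$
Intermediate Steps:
$G = 7194$ ($G = \left(-6\right) \left(-1199\right) = 7194$)
$3263 - \frac{1236 + 2024}{G - 554} = 3263 - \frac{1236 + 2024}{7194 - 554} = 3263 - \frac{3260}{6640} = 3263 - 3260 \cdot \frac{1}{6640} = 3263 - \frac{163}{332} = \frac{1083153}{332}$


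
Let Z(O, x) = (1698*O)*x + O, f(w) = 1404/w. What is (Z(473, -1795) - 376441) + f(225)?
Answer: -36050934794/25 ≈ -1.4420e+9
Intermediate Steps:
Z(O, x) = O + 1698*O*x (Z(O, x) = 1698*O*x + O = O + 1698*O*x)
(Z(473, -1795) - 376441) + f(225) = (473*(1 + 1698*(-1795)) - 376441) + 1404/225 = (473*(1 - 3047910) - 376441) + 1404*(1/225) = (473*(-3047909) - 376441) + 156/25 = (-1441660957 - 376441) + 156/25 = -1442037398 + 156/25 = -36050934794/25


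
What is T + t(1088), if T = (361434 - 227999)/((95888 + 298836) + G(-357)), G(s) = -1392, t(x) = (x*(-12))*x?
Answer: -5587252606661/393332 ≈ -1.4205e+7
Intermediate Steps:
t(x) = -12*x² (t(x) = (-12*x)*x = -12*x²)
T = 133435/393332 (T = (361434 - 227999)/((95888 + 298836) - 1392) = 133435/(394724 - 1392) = 133435/393332 ≈ 0.33924)
T + t(1088) = 133435/393332 - 12*1088² = 133435/393332 - 12*1183744 = 133435/393332 - 14204928 = -5587252606661/393332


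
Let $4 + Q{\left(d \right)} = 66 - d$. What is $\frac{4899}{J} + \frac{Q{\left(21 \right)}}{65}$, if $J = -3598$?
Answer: $- \frac{170917}{233870} \approx -0.73082$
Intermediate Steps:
$Q{\left(d \right)} = 62 - d$ ($Q{\left(d \right)} = -4 - \left(-66 + d\right) = 62 - d$)
$\frac{4899}{J} + \frac{Q{\left(21 \right)}}{65} = \frac{4899}{-3598} + \frac{62 - 21}{65} = 4899 \left(- \frac{1}{3598}\right) + \left(62 - 21\right) \frac{1}{65} = - \frac{4899}{3598} + 41 \cdot \frac{1}{65} = - \frac{4899}{3598} + \frac{41}{65} = - \frac{170917}{233870}$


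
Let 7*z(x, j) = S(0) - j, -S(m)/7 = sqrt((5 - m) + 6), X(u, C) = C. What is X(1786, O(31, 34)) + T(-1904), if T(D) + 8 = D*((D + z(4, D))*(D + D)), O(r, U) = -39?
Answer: -11832705071 - 7250432*sqrt(11) ≈ -1.1857e+10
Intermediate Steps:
S(m) = -7*sqrt(11 - m) (S(m) = -7*sqrt((5 - m) + 6) = -7*sqrt(11 - m))
z(x, j) = -sqrt(11) - j/7 (z(x, j) = (-7*sqrt(11 - 1*0) - j)/7 = (-7*sqrt(11 + 0) - j)/7 = (-7*sqrt(11) - j)/7 = (-j - 7*sqrt(11))/7 = -sqrt(11) - j/7)
T(D) = -8 + 2*D**2*(-sqrt(11) + 6*D/7) (T(D) = -8 + D*((D + (-sqrt(11) - D/7))*(D + D)) = -8 + D*((-sqrt(11) + 6*D/7)*(2*D)) = -8 + D*(2*D*(-sqrt(11) + 6*D/7)) = -8 + 2*D**2*(-sqrt(11) + 6*D/7))
X(1786, O(31, 34)) + T(-1904) = -39 + (-8 + (12/7)*(-1904)**3 - 2*sqrt(11)*(-1904)**2) = -39 + (-8 + (12/7)*(-6902411264) - 2*sqrt(11)*3625216) = -39 + (-8 - 11832705024 - 7250432*sqrt(11)) = -39 + (-11832705032 - 7250432*sqrt(11)) = -11832705071 - 7250432*sqrt(11)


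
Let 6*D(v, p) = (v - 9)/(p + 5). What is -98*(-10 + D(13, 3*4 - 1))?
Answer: 11711/12 ≈ 975.92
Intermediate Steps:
D(v, p) = (-9 + v)/(6*(5 + p)) (D(v, p) = ((v - 9)/(p + 5))/6 = ((-9 + v)/(5 + p))/6 = (-9 + v)/(6*(5 + p)))
-98*(-10 + D(13, 3*4 - 1)) = -98*(-10 + (-9 + 13)/(6*(5 + (3*4 - 1)))) = -98*(-10 + (⅙)*4/(5 + (12 - 1))) = -98*(-10 + (⅙)*4/(5 + 11)) = -98*(-10 + (⅙)*4/16) = -98*(-10 + (⅙)*(1/16)*4) = -98*(-10 + 1/24) = -98*(-239/24) = 11711/12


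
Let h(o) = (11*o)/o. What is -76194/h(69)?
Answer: -76194/11 ≈ -6926.7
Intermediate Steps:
h(o) = 11
-76194/h(69) = -76194/11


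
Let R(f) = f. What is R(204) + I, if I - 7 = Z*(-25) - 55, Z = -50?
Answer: 1406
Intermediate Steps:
I = 1202 (I = 7 + (-50*(-25) - 55) = 7 + (1250 - 55) = 7 + 1195 = 1202)
R(204) + I = 204 + 1202 = 1406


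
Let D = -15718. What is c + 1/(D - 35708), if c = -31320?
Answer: -1610662321/51426 ≈ -31320.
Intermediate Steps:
c + 1/(D - 35708) = -31320 + 1/(-15718 - 35708) = -31320 + 1/(-51426) = -31320 - 1/51426 = -1610662321/51426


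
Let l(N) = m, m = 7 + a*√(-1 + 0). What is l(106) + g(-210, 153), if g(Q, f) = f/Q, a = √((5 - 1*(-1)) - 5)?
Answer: 439/70 + I ≈ 6.2714 + 1.0*I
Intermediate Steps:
a = 1 (a = √((5 + 1) - 5) = √(6 - 5) = √1 = 1)
m = 7 + I (m = 7 + 1*√(-1 + 0) = 7 + 1*√(-1) = 7 + 1*I = 7 + I ≈ 7.0 + 1.0*I)
l(N) = 7 + I
l(106) + g(-210, 153) = (7 + I) + 153/(-210) = (7 + I) + 153*(-1/210) = (7 + I) - 51/70 = 439/70 + I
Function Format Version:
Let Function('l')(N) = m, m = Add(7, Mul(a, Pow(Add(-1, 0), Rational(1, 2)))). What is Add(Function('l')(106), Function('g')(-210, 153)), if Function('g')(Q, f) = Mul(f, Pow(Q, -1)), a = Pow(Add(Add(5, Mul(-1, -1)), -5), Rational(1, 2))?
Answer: Add(Rational(439, 70), I) ≈ Add(6.2714, Mul(1.0000, I))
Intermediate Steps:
a = 1 (a = Pow(Add(Add(5, 1), -5), Rational(1, 2)) = Pow(Add(6, -5), Rational(1, 2)) = Pow(1, Rational(1, 2)) = 1)
m = Add(7, I) (m = Add(7, Mul(1, Pow(Add(-1, 0), Rational(1, 2)))) = Add(7, Mul(1, Pow(-1, Rational(1, 2)))) = Add(7, Mul(1, I)) = Add(7, I) ≈ Add(7.0000, Mul(1.0000, I)))
Function('l')(N) = Add(7, I)
Add(Function('l')(106), Function('g')(-210, 153)) = Add(Add(7, I), Mul(153, Pow(-210, -1))) = Add(Add(7, I), Mul(153, Rational(-1, 210))) = Add(Add(7, I), Rational(-51, 70)) = Add(Rational(439, 70), I)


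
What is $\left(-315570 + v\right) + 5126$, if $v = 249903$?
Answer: $-60541$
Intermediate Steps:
$\left(-315570 + v\right) + 5126 = \left(-315570 + 249903\right) + 5126 = -65667 + 5126 = -60541$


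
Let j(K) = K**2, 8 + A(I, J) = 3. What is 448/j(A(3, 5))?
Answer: 448/25 ≈ 17.920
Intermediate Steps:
A(I, J) = -5 (A(I, J) = -8 + 3 = -5)
448/j(A(3, 5)) = 448/((-5)**2) = 448/25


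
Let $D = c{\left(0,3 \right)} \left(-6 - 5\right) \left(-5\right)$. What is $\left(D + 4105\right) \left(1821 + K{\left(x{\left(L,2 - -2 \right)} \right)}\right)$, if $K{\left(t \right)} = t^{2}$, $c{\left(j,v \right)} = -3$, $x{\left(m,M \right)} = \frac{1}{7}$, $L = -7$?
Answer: $\frac{351566200}{49} \approx 7.1748 \cdot 10^{6}$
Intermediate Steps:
$x{\left(m,M \right)} = \frac{1}{7}$
$D = -165$ ($D = - 3 \left(-6 - 5\right) \left(-5\right) = \left(-3\right) \left(-11\right) \left(-5\right) = 33 \left(-5\right) = -165$)
$\left(D + 4105\right) \left(1821 + K{\left(x{\left(L,2 - -2 \right)} \right)}\right) = \left(-165 + 4105\right) \left(1821 + \left(\frac{1}{7}\right)^{2}\right) = 3940 \left(1821 + \frac{1}{49}\right) = 3940 \cdot \frac{89230}{49} = \frac{351566200}{49}$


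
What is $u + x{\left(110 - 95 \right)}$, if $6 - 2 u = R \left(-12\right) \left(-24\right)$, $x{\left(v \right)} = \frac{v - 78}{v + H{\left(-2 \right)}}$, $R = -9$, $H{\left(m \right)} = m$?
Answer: $\frac{16824}{13} \approx 1294.2$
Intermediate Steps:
$x{\left(v \right)} = \frac{-78 + v}{-2 + v}$ ($x{\left(v \right)} = \frac{v - 78}{v - 2} = \frac{-78 + v}{-2 + v}$)
$u = 1299$ ($u = 3 - \frac{\left(-9\right) \left(-12\right) \left(-24\right)}{2} = 3 - \frac{108 \left(-24\right)}{2} = 3 - -1296 = 3 + 1296 = 1299$)
$u + x{\left(110 - 95 \right)} = 1299 + \frac{-78 + \left(110 - 95\right)}{-2 + \left(110 - 95\right)} = 1299 + \frac{-78 + 15}{-2 + 15} = 1299 + \frac{1}{13} \left(-63\right) = 1299 - \frac{63}{13} = \frac{16824}{13}$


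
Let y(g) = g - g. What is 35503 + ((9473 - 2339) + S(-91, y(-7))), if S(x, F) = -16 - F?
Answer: 42621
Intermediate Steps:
y(g) = 0
35503 + ((9473 - 2339) + S(-91, y(-7))) = 35503 + ((9473 - 2339) + (-16 - 1*0)) = 35503 + (7134 + (-16 + 0)) = 35503 + (7134 - 16) = 35503 + 7118 = 42621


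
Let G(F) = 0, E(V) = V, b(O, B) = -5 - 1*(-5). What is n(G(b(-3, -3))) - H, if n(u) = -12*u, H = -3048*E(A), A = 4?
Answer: 12192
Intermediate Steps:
b(O, B) = 0 (b(O, B) = -5 + 5 = 0)
H = -12192 (H = -3048*4 = -12192)
n(G(b(-3, -3))) - H = -12*0 - 1*(-12192) = 0 + 12192 = 12192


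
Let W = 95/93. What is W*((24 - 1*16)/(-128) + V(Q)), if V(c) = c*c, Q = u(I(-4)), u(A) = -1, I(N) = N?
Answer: 475/496 ≈ 0.95766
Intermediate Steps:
Q = -1
V(c) = c**2
W = 95/93 (W = 95*(1/93) = 95/93 ≈ 1.0215)
W*((24 - 1*16)/(-128) + V(Q)) = 95*((24 - 1*16)/(-128) + (-1)**2)/93 = 95*((24 - 16)*(-1/128) + 1)/93 = 95*(8*(-1/128) + 1)/93 = 95*(-1/16 + 1)/93 = (95/93)*(15/16) = 475/496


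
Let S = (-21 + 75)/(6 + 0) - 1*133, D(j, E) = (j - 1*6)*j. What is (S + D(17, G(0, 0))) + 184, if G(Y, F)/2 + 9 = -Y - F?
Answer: 247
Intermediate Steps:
G(Y, F) = -18 - 2*F - 2*Y (G(Y, F) = -18 + 2*(-Y - F) = -18 + 2*(-F - Y) = -18 + (-2*F - 2*Y) = -18 - 2*F - 2*Y)
D(j, E) = j*(-6 + j) (D(j, E) = (j - 6)*j = (-6 + j)*j = j*(-6 + j))
S = -124 (S = 54/6 - 133 = 54*(1/6) - 133 = 9 - 133 = -124)
(S + D(17, G(0, 0))) + 184 = (-124 + 17*(-6 + 17)) + 184 = (-124 + 17*11) + 184 = (-124 + 187) + 184 = 63 + 184 = 247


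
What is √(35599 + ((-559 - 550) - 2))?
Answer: 6*√958 ≈ 185.71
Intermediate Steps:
√(35599 + ((-559 - 550) - 2)) = √(35599 + (-1109 - 2)) = √(35599 - 1111) = √34488 = 6*√958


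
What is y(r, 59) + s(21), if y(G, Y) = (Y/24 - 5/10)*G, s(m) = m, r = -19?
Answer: -389/24 ≈ -16.208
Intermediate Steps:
y(G, Y) = G*(-½ + Y/24) (y(G, Y) = (Y*(1/24) - 5*⅒)*G = (Y/24 - ½)*G = (-½ + Y/24)*G = G*(-½ + Y/24))
y(r, 59) + s(21) = (1/24)*(-19)*(-12 + 59) + 21 = (1/24)*(-19)*47 + 21 = -893/24 + 21 = -389/24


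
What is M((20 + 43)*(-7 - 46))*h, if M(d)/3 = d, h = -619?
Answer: 6200523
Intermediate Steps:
M(d) = 3*d
M((20 + 43)*(-7 - 46))*h = (3*((20 + 43)*(-7 - 46)))*(-619) = (3*(63*(-53)))*(-619) = (3*(-3339))*(-619) = -10017*(-619) = 6200523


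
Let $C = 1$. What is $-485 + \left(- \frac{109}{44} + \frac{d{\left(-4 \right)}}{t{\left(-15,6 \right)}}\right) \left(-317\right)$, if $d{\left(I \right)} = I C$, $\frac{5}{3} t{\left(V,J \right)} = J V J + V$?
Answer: $\frac{4344137}{14652} \approx 296.49$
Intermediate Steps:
$t{\left(V,J \right)} = \frac{3 V}{5} + \frac{3 V J^{2}}{5}$ ($t{\left(V,J \right)} = \frac{3 \left(J V J + V\right)}{5} = \frac{3 \left(V J^{2} + V\right)}{5} = \frac{3 \left(V + V J^{2}\right)}{5} = \frac{3 V}{5} + \frac{3 V J^{2}}{5}$)
$d{\left(I \right)} = I$ ($d{\left(I \right)} = I 1 = I$)
$-485 + \left(- \frac{109}{44} + \frac{d{\left(-4 \right)}}{t{\left(-15,6 \right)}}\right) \left(-317\right) = -485 + \left(- \frac{109}{44} - \frac{4}{\frac{3}{5} \left(-15\right) \left(1 + 6^{2}\right)}\right) \left(-317\right) = -485 + \left(\left(-109\right) \frac{1}{44} - \frac{4}{\frac{3}{5} \left(-15\right) \left(1 + 36\right)}\right) \left(-317\right) = -485 + \left(- \frac{109}{44} - \frac{4}{\frac{3}{5} \left(-15\right) 37}\right) \left(-317\right) = -485 + \left(- \frac{109}{44} - \frac{4}{-333}\right) \left(-317\right) = -485 + \left(- \frac{109}{44} - - \frac{4}{333}\right) \left(-317\right) = -485 + \left(- \frac{109}{44} + \frac{4}{333}\right) \left(-317\right) = -485 - - \frac{11450357}{14652} = -485 + \frac{11450357}{14652} = \frac{4344137}{14652}$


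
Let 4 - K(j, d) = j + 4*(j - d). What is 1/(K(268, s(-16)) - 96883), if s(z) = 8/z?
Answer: -1/98221 ≈ -1.0181e-5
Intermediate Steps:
K(j, d) = 4 - 5*j + 4*d (K(j, d) = 4 - (j + 4*(j - d)) = 4 - (j + (-4*d + 4*j)) = 4 - (-4*d + 5*j) = 4 + (-5*j + 4*d) = 4 - 5*j + 4*d)
1/(K(268, s(-16)) - 96883) = 1/((4 - 5*268 + 4*(8/(-16))) - 96883) = 1/((4 - 1340 + 4*(8*(-1/16))) - 96883) = 1/((4 - 1340 + 4*(-½)) - 96883) = 1/((4 - 1340 - 2) - 96883) = 1/(-1338 - 96883) = 1/(-98221) = -1/98221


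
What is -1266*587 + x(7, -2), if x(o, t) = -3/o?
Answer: -5201997/7 ≈ -7.4314e+5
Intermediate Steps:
-1266*587 + x(7, -2) = -1266*587 - 3/7 = -743142 - 3*⅐ = -743142 - 3/7 = -5201997/7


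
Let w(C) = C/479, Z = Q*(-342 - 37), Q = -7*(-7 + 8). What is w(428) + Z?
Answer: 1271215/479 ≈ 2653.9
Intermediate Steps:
Q = -7 (Q = -7*1 = -7)
Z = 2653 (Z = -7*(-342 - 37) = -7*(-379) = 2653)
w(C) = C/479 (w(C) = C*(1/479) = C/479)
w(428) + Z = (1/479)*428 + 2653 = 428/479 + 2653 = 1271215/479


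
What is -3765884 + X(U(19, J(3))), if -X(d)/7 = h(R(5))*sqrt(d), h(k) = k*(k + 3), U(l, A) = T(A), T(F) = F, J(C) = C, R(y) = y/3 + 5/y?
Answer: -3765884 - 952*sqrt(3)/9 ≈ -3.7661e+6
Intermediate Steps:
R(y) = 5/y + y/3 (R(y) = y*(1/3) + 5/y = y/3 + 5/y = 5/y + y/3)
U(l, A) = A
h(k) = k*(3 + k)
X(d) = -952*sqrt(d)/9 (X(d) = -7*(5/5 + (1/3)*5)*(3 + (5/5 + (1/3)*5))*sqrt(d) = -7*(5*(1/5) + 5/3)*(3 + (5*(1/5) + 5/3))*sqrt(d) = -7*(1 + 5/3)*(3 + (1 + 5/3))*sqrt(d) = -7*8*(3 + 8/3)/3*sqrt(d) = -7*(8/3)*(17/3)*sqrt(d) = -952*sqrt(d)/9)
-3765884 + X(U(19, J(3))) = -3765884 - 952*sqrt(3)/9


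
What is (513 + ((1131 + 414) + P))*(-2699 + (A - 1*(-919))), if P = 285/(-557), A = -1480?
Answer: -3736028460/557 ≈ -6.7074e+6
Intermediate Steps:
P = -285/557 (P = 285*(-1/557) = -285/557 ≈ -0.51167)
(513 + ((1131 + 414) + P))*(-2699 + (A - 1*(-919))) = (513 + ((1131 + 414) - 285/557))*(-2699 + (-1480 - 1*(-919))) = (513 + (1545 - 285/557))*(-2699 + (-1480 + 919)) = (513 + 860280/557)*(-2699 - 561) = (1146021/557)*(-3260) = -3736028460/557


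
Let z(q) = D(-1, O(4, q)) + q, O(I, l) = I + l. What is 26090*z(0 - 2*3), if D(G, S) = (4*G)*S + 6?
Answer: 208720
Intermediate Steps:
D(G, S) = 6 + 4*G*S (D(G, S) = 4*G*S + 6 = 6 + 4*G*S)
z(q) = -10 - 3*q (z(q) = (6 + 4*(-1)*(4 + q)) + q = (6 + (-16 - 4*q)) + q = (-10 - 4*q) + q = -10 - 3*q)
26090*z(0 - 2*3) = 26090*(-10 - 3*(0 - 2*3)) = 26090*(-10 - 3*(0 - 6)) = 26090*(-10 - 3*(-6)) = 26090*(-10 + 18) = 26090*8 = 208720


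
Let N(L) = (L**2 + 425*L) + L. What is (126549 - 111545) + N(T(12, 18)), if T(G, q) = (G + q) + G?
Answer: 34660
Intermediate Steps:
T(G, q) = q + 2*G
N(L) = L**2 + 426*L
(126549 - 111545) + N(T(12, 18)) = (126549 - 111545) + (18 + 2*12)*(426 + (18 + 2*12)) = 15004 + (18 + 24)*(426 + (18 + 24)) = 15004 + 42*(426 + 42) = 15004 + 42*468 = 15004 + 19656 = 34660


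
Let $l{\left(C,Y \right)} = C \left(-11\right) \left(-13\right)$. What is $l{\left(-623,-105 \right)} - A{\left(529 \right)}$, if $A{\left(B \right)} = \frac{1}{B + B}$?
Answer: $- \frac{94256163}{1058} \approx -89089.0$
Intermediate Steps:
$l{\left(C,Y \right)} = 143 C$ ($l{\left(C,Y \right)} = - 11 C \left(-13\right) = 143 C$)
$A{\left(B \right)} = \frac{1}{2 B}$
$l{\left(-623,-105 \right)} - A{\left(529 \right)} = 143 \left(-623\right) - \frac{1}{2 \cdot 529} = -89089 - \frac{1}{2} \cdot \frac{1}{529} = -89089 - \frac{1}{1058} = - \frac{94256163}{1058}$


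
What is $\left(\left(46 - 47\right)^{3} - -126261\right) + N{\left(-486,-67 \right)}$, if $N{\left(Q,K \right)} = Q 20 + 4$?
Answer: $116544$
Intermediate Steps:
$N{\left(Q,K \right)} = 4 + 20 Q$ ($N{\left(Q,K \right)} = 20 Q + 4 = 4 + 20 Q$)
$\left(\left(46 - 47\right)^{3} - -126261\right) + N{\left(-486,-67 \right)} = \left(\left(46 - 47\right)^{3} - -126261\right) + \left(4 + 20 \left(-486\right)\right) = \left(\left(-1\right)^{3} + \left(-884455 + 1010716\right)\right) + \left(4 - 9720\right) = \left(-1 + 126261\right) - 9716 = 126260 - 9716 = 116544$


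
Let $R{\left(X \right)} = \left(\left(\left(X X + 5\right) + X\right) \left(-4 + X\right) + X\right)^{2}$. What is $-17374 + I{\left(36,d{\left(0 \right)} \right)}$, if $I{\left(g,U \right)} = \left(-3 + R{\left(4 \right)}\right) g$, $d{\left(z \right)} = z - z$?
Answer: $-16906$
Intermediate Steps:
$d{\left(z \right)} = 0$
$R{\left(X \right)} = \left(X + \left(-4 + X\right) \left(5 + X + X^{2}\right)\right)^{2}$ ($R{\left(X \right)} = \left(\left(\left(X^{2} + 5\right) + X\right) \left(-4 + X\right) + X\right)^{2} = \left(\left(\left(5 + X^{2}\right) + X\right) \left(-4 + X\right) + X\right)^{2} = \left(\left(5 + X + X^{2}\right) \left(-4 + X\right) + X\right)^{2} = \left(\left(-4 + X\right) \left(5 + X + X^{2}\right) + X\right)^{2} = \left(X + \left(-4 + X\right) \left(5 + X + X^{2}\right)\right)^{2}$)
$I{\left(g,U \right)} = 13 g$ ($I{\left(g,U \right)} = \left(-3 + \left(-20 + 4^{3} - 3 \cdot 4^{2} + 2 \cdot 4\right)^{2}\right) g = \left(-3 + \left(-20 + 64 - 48 + 8\right)^{2}\right) g = \left(-3 + 4^{2}\right) g = \left(-3 + 16\right) g = 13 g$)
$-17374 + I{\left(36,d{\left(0 \right)} \right)} = -17374 + 13 \cdot 36 = -17374 + 468 = -16906$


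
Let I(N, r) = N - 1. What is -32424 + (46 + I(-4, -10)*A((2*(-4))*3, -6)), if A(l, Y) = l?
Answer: -32258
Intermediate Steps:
I(N, r) = -1 + N
-32424 + (46 + I(-4, -10)*A((2*(-4))*3, -6)) = -32424 + (46 + (-1 - 4)*((2*(-4))*3)) = -32424 + (46 - (-40)*3) = -32424 + (46 - 5*(-24)) = -32424 + (46 + 120) = -32424 + 166 = -32258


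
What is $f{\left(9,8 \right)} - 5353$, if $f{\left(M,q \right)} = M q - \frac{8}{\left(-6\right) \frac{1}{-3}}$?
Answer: $-5285$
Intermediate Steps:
$f{\left(M,q \right)} = -4 + M q$ ($f{\left(M,q \right)} = M q - \frac{8}{\left(-6\right) \left(- \frac{1}{3}\right)} = M q - \frac{8}{2} = M q - 4 = -4 + M q$)
$f{\left(9,8 \right)} - 5353 = \left(-4 + 9 \cdot 8\right) - 5353 = \left(-4 + 72\right) - 5353 = 68 - 5353 = -5285$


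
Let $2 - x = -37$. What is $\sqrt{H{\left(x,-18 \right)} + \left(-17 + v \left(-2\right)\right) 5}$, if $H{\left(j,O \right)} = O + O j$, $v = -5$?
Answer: $i \sqrt{755} \approx 27.477 i$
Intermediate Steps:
$x = 39$ ($x = 2 - -37 = 2 + 37 = 39$)
$\sqrt{H{\left(x,-18 \right)} + \left(-17 + v \left(-2\right)\right) 5} = \sqrt{- 18 \left(1 + 39\right) + \left(-17 - -10\right) 5} = \sqrt{\left(-18\right) 40 + \left(-17 + 10\right) 5} = \sqrt{-720 - 35} = \sqrt{-755} = i \sqrt{755}$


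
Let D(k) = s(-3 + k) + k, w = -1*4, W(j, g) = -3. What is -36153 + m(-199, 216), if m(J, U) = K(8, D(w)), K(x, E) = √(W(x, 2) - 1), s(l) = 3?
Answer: -36153 + 2*I ≈ -36153.0 + 2.0*I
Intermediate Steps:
w = -4
D(k) = 3 + k
K(x, E) = 2*I (K(x, E) = √(-3 - 1) = √(-4) = 2*I)
m(J, U) = 2*I
-36153 + m(-199, 216) = -36153 + 2*I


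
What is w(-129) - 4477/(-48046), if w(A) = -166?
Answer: -7971159/48046 ≈ -165.91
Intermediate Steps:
w(-129) - 4477/(-48046) = -166 - 4477/(-48046) = -166 - 4477*(-1)/48046 = -166 - 1*(-4477/48046) = -166 + 4477/48046 = -7971159/48046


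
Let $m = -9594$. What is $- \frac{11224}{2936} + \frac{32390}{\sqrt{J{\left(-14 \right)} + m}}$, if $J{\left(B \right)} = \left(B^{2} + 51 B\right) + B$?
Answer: $- \frac{1403}{367} - \frac{16195 i \sqrt{10126}}{5063} \approx -3.8229 - 321.88 i$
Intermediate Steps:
$J{\left(B \right)} = B^{2} + 52 B$
$- \frac{11224}{2936} + \frac{32390}{\sqrt{J{\left(-14 \right)} + m}} = - \frac{11224}{2936} + \frac{32390}{\sqrt{- 14 \left(52 - 14\right) - 9594}} = \left(-11224\right) \frac{1}{2936} + \frac{32390}{\sqrt{\left(-14\right) 38 - 9594}} = - \frac{1403}{367} + \frac{32390}{\sqrt{-532 - 9594}} = - \frac{1403}{367} + \frac{32390}{\sqrt{-10126}} = - \frac{1403}{367} + \frac{32390}{i \sqrt{10126}} = - \frac{1403}{367} + 32390 \left(- \frac{i \sqrt{10126}}{10126}\right) = - \frac{1403}{367} - \frac{16195 i \sqrt{10126}}{5063}$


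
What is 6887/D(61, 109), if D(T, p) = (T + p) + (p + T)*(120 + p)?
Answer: 6887/39100 ≈ 0.17614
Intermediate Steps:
D(T, p) = T + p + (120 + p)*(T + p) (D(T, p) = (T + p) + (T + p)*(120 + p) = (T + p) + (120 + p)*(T + p) = T + p + (120 + p)*(T + p))
6887/D(61, 109) = 6887/(109**2 + 121*61 + 121*109 + 61*109) = 6887/(11881 + 7381 + 13189 + 6649) = 6887/39100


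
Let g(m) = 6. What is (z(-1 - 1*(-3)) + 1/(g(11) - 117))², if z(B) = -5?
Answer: 309136/12321 ≈ 25.090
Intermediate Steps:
(z(-1 - 1*(-3)) + 1/(g(11) - 117))² = (-5 + 1/(6 - 117))² = (-5 + 1/(-111))² = (-5 - 1/111)² = (-556/111)² = 309136/12321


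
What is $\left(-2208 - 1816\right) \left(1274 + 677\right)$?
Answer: $-7850824$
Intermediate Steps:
$\left(-2208 - 1816\right) \left(1274 + 677\right) = \left(-4024\right) 1951 = -7850824$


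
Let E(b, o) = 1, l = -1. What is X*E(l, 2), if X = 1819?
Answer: 1819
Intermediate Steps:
X*E(l, 2) = 1819*1 = 1819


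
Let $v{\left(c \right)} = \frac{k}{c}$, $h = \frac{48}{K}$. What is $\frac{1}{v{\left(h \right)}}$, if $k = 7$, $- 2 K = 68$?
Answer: $- \frac{24}{119} \approx -0.20168$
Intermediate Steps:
$K = -34$ ($K = \left(- \frac{1}{2}\right) 68 = -34$)
$h = - \frac{24}{17}$ ($h = \frac{48}{-34} = 48 \left(- \frac{1}{34}\right) = - \frac{24}{17} \approx -1.4118$)
$v{\left(c \right)} = \frac{7}{c}$
$\frac{1}{v{\left(h \right)}} = \frac{1}{7 \frac{1}{- \frac{24}{17}}} = \frac{1}{7 \left(- \frac{17}{24}\right)} = \frac{1}{- \frac{119}{24}} = - \frac{24}{119}$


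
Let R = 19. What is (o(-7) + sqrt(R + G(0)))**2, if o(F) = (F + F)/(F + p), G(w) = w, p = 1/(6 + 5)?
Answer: 33365/1444 + 77*sqrt(19)/19 ≈ 40.771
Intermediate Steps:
p = 1/11 ≈ 0.090909
o(F) = 2*F/(1/11 + F) (o(F) = (F + F)/(F + 1/11) = (2*F)/(1/11 + F) = 2*F/(1/11 + F))
(o(-7) + sqrt(R + G(0)))**2 = (22*(-7)/(1 + 11*(-7)) + sqrt(19 + 0))**2 = (22*(-7)/(1 - 77) + sqrt(19))**2 = (22*(-7)/(-76) + sqrt(19))**2 = (22*(-7)*(-1/76) + sqrt(19))**2 = (77/38 + sqrt(19))**2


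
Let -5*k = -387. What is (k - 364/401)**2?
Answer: 23521436689/4020025 ≈ 5851.1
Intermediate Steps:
k = 387/5 (k = -1/5*(-387) = 387/5 ≈ 77.400)
(k - 364/401)**2 = (387/5 - 364/401)**2 = (153367/2005)**2 = 23521436689/4020025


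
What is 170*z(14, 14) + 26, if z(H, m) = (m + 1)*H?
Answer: 35726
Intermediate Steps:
z(H, m) = H*(1 + m) (z(H, m) = (1 + m)*H = H*(1 + m))
170*z(14, 14) + 26 = 170*(14*(1 + 14)) + 26 = 170*(14*15) + 26 = 170*210 + 26 = 35700 + 26 = 35726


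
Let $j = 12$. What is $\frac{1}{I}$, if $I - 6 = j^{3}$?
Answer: $\frac{1}{1734} \approx 0.0005767$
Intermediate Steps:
$I = 1734$ ($I = 6 + 12^{3} = 6 + 1728 = 1734$)
$\frac{1}{I} = \frac{1}{1734}$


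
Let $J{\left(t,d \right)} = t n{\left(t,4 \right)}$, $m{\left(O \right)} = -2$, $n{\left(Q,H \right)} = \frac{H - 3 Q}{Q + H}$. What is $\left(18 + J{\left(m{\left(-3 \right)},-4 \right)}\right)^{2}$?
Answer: $64$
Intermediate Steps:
$n{\left(Q,H \right)} = \frac{H - 3 Q}{H + Q}$
$J{\left(t,d \right)} = \frac{t \left(4 - 3 t\right)}{4 + t}$ ($J{\left(t,d \right)} = t \frac{4 - 3 t}{4 + t} = \frac{t \left(4 - 3 t\right)}{4 + t}$)
$\left(18 + J{\left(m{\left(-3 \right)},-4 \right)}\right)^{2} = \left(18 - \frac{2 \left(4 - -6\right)}{4 - 2}\right)^{2} = \left(18 - \frac{2 \left(4 + 6\right)}{2}\right)^{2} = \left(18 - 1 \cdot 10\right)^{2} = \left(18 - 10\right)^{2} = 8^{2} = 64$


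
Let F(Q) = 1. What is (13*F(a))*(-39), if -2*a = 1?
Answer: -507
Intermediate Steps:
a = -½ (a = -½*1 = -½ ≈ -0.50000)
(13*F(a))*(-39) = (13*1)*(-39) = 13*(-39) = -507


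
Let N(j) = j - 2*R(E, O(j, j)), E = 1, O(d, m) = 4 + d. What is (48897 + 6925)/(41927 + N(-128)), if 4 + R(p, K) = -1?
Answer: 55822/41809 ≈ 1.3352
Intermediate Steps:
R(p, K) = -5 (R(p, K) = -4 - 1 = -5)
N(j) = 10 + j (N(j) = j - 2*(-5) = j + 10 = 10 + j)
(48897 + 6925)/(41927 + N(-128)) = (48897 + 6925)/(41927 + (10 - 128)) = 55822/(41927 - 118) = 55822/41809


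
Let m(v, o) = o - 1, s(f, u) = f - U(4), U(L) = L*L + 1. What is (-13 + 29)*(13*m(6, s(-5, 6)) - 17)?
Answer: -5056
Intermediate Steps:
U(L) = 1 + L**2 (U(L) = L**2 + 1 = 1 + L**2)
s(f, u) = -17 + f (s(f, u) = f - (1 + 4**2) = f - (1 + 16) = f - 1*17 = f - 17 = -17 + f)
m(v, o) = -1 + o
(-13 + 29)*(13*m(6, s(-5, 6)) - 17) = (-13 + 29)*(13*(-1 + (-17 - 5)) - 17) = 16*(13*(-1 - 22) - 17) = 16*(13*(-23) - 17) = 16*(-299 - 17) = 16*(-316) = -5056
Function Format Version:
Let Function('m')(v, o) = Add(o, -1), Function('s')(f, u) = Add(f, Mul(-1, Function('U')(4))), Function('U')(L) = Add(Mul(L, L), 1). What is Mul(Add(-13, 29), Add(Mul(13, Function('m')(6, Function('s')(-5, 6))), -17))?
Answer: -5056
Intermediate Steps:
Function('U')(L) = Add(1, Pow(L, 2)) (Function('U')(L) = Add(Pow(L, 2), 1) = Add(1, Pow(L, 2)))
Function('s')(f, u) = Add(-17, f) (Function('s')(f, u) = Add(f, Mul(-1, Add(1, Pow(4, 2)))) = Add(f, Mul(-1, Add(1, 16))) = Add(f, Mul(-1, 17)) = Add(f, -17) = Add(-17, f))
Function('m')(v, o) = Add(-1, o)
Mul(Add(-13, 29), Add(Mul(13, Function('m')(6, Function('s')(-5, 6))), -17)) = Mul(Add(-13, 29), Add(Mul(13, Add(-1, Add(-17, -5))), -17)) = Mul(16, Add(Mul(13, Add(-1, -22)), -17)) = Mul(16, Add(Mul(13, -23), -17)) = Mul(16, Add(-299, -17)) = Mul(16, -316) = -5056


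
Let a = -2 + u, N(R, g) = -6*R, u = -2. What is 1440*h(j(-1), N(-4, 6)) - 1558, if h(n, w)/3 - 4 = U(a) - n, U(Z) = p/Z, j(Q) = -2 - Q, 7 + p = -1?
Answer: 28682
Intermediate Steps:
p = -8 (p = -7 - 1 = -8)
a = -4 (a = -2 - 2 = -4)
U(Z) = -8/Z
h(n, w) = 18 - 3*n (h(n, w) = 12 + 3*(-8/(-4) - n) = 12 + 3*(-8*(-¼) - n) = 12 + 3*(2 - n) = 12 + (6 - 3*n) = 18 - 3*n)
1440*h(j(-1), N(-4, 6)) - 1558 = 1440*(18 - 3*(-2 - 1*(-1))) - 1558 = 1440*(18 - 3*(-2 + 1)) - 1558 = 1440*(18 - 3*(-1)) - 1558 = 1440*(18 + 3) - 1558 = 1440*21 - 1558 = 30240 - 1558 = 28682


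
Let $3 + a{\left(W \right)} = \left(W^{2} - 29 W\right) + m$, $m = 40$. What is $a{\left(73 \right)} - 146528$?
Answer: $-143279$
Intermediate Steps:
$a{\left(W \right)} = 37 + W^{2} - 29 W$ ($a{\left(W \right)} = -3 + \left(\left(W^{2} - 29 W\right) + 40\right) = -3 + \left(40 + W^{2} - 29 W\right) = 37 + W^{2} - 29 W$)
$a{\left(73 \right)} - 146528 = \left(37 + 73^{2} - 2117\right) - 146528 = \left(37 + 5329 - 2117\right) - 146528 = 3249 - 146528 = -143279$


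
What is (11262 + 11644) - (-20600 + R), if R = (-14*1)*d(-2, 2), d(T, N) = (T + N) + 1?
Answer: 43520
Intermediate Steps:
d(T, N) = 1 + N + T (d(T, N) = (N + T) + 1 = 1 + N + T)
R = -14 (R = (-14*1)*(1 + 2 - 2) = -14*1 = -14)
(11262 + 11644) - (-20600 + R) = (11262 + 11644) - (-20600 - 14) = 22906 - 1*(-20614) = 22906 + 20614 = 43520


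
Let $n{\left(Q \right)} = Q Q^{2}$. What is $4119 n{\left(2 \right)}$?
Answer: $32952$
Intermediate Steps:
$n{\left(Q \right)} = Q^{3}$
$4119 n{\left(2 \right)} = 4119 \cdot 2^{3} = 4119 \cdot 8 = 32952$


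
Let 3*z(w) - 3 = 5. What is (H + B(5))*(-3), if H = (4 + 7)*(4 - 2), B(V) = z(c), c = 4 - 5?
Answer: -74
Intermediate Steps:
c = -1
z(w) = 8/3 (z(w) = 1 + (⅓)*5 = 1 + 5/3 = 8/3)
B(V) = 8/3
H = 22 (H = 11*2 = 22)
(H + B(5))*(-3) = (22 + 8/3)*(-3) = (74/3)*(-3) = -74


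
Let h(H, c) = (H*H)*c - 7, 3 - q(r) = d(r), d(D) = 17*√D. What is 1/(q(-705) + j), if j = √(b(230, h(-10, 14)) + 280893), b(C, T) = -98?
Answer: 1/(3 + √280795 - 17*I*√705) ≈ 0.0010926 + 0.00092548*I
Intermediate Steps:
q(r) = 3 - 17*√r
h(H, c) = -7 + c*H² (h(H, c) = H²*c - 7 = c*H² - 7 = -7 + c*H²)
j = √280795 (j = √(-98 + 280893) = √280795 ≈ 529.90)
1/(q(-705) + j) = 1/((3 - 17*I*√705) + √280795) = 1/(3 + √280795 - 17*I*√705)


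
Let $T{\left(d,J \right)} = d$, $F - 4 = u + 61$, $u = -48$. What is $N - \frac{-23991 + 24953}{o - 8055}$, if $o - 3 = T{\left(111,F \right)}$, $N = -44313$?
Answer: $- \frac{351888571}{7941} \approx -44313.0$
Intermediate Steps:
$F = 17$ ($F = 4 + \left(-48 + 61\right) = 4 + 13 = 17$)
$o = 114$ ($o = 3 + 111 = 114$)
$N - \frac{-23991 + 24953}{o - 8055} = -44313 - \frac{-23991 + 24953}{114 - 8055} = -44313 - \frac{962}{-7941} = -44313 - 962 \left(- \frac{1}{7941}\right) = -44313 - - \frac{962}{7941} = -44313 + \frac{962}{7941} = - \frac{351888571}{7941}$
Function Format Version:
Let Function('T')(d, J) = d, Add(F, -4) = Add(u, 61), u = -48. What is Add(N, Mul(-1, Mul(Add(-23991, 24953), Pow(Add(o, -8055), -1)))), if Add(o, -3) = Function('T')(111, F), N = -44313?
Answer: Rational(-351888571, 7941) ≈ -44313.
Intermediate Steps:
F = 17 (F = Add(4, Add(-48, 61)) = Add(4, 13) = 17)
o = 114 (o = Add(3, 111) = 114)
Add(N, Mul(-1, Mul(Add(-23991, 24953), Pow(Add(o, -8055), -1)))) = Add(-44313, Mul(-1, Mul(Add(-23991, 24953), Pow(Add(114, -8055), -1)))) = Add(-44313, Mul(-1, Mul(962, Pow(-7941, -1)))) = Add(-44313, Mul(-1, Mul(962, Rational(-1, 7941)))) = Add(-44313, Mul(-1, Rational(-962, 7941))) = Add(-44313, Rational(962, 7941)) = Rational(-351888571, 7941)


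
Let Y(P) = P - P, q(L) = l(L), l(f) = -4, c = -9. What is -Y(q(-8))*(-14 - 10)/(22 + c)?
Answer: 0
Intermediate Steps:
q(L) = -4
Y(P) = 0
-Y(q(-8))*(-14 - 10)/(22 + c) = -0*(-14 - 10)/(22 - 9) = -0*(-24/13) = -0*(-24*1/13) = -0*(-24)/13 = -1*0 = 0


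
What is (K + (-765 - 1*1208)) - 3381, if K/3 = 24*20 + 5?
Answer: -3899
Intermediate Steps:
K = 1455 (K = 3*(24*20 + 5) = 3*(480 + 5) = 3*485 = 1455)
(K + (-765 - 1*1208)) - 3381 = (1455 + (-765 - 1*1208)) - 3381 = (1455 + (-765 - 1208)) - 3381 = (1455 - 1973) - 3381 = -518 - 3381 = -3899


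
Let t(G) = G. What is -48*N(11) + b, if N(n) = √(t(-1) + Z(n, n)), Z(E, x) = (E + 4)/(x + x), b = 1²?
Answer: 1 - 24*I*√154/11 ≈ 1.0 - 27.076*I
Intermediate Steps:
b = 1
Z(E, x) = (4 + E)/(2*x) (Z(E, x) = (4 + E)/((2*x)) = (4 + E)*(1/(2*x)) = (4 + E)/(2*x))
N(n) = √(-1 + (4 + n)/(2*n))
-48*N(11) + b = -24*√2*√((4 - 1*11)/11) + 1 = -24*√2*√((4 - 11)/11) + 1 = -24*√2*√((1/11)*(-7)) + 1 = -24*√2*√(-7/11) + 1 = -24*√2*I*√77/11 + 1 = -24*I*√154/11 + 1 = 1 - 24*I*√154/11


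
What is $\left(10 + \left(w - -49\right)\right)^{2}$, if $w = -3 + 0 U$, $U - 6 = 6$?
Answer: $3136$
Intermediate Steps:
$U = 12$ ($U = 6 + 6 = 12$)
$w = -3$ ($w = -3 + 0 \cdot 12 = -3 + 0 = -3$)
$\left(10 + \left(w - -49\right)\right)^{2} = \left(10 - -46\right)^{2} = \left(10 + \left(-3 + 49\right)\right)^{2} = \left(10 + 46\right)^{2} = 56^{2} = 3136$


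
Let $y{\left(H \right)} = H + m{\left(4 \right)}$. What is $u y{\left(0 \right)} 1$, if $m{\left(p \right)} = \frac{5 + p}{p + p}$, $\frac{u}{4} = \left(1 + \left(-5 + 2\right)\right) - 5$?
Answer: $- \frac{63}{2} \approx -31.5$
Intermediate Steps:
$u = -28$ ($u = 4 \left(\left(1 + \left(-5 + 2\right)\right) - 5\right) = 4 \left(\left(1 - 3\right) - 5\right) = 4 \left(-2 - 5\right) = 4 \left(-7\right) = -28$)
$m{\left(p \right)} = \frac{5 + p}{2 p}$
$y{\left(H \right)} = \frac{9}{8} + H$ ($y{\left(H \right)} = H + \frac{5 + 4}{2 \cdot 4} = H + \frac{1}{2} \cdot \frac{1}{4} \cdot 9 = H + \frac{9}{8} = \frac{9}{8} + H$)
$u y{\left(0 \right)} 1 = - 28 \left(\frac{9}{8} + 0\right) 1 = \left(-28\right) \frac{9}{8} \cdot 1 = \left(- \frac{63}{2}\right) 1 = - \frac{63}{2}$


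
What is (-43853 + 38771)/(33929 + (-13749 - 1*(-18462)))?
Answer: -2541/19321 ≈ -0.13152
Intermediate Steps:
(-43853 + 38771)/(33929 + (-13749 - 1*(-18462))) = -5082/(33929 + (-13749 + 18462)) = -5082/(33929 + 4713) = -5082/38642 = -5082*1/38642 = -2541/19321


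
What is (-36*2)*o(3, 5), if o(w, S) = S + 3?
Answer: -576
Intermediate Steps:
o(w, S) = 3 + S
(-36*2)*o(3, 5) = (-36*2)*(3 + 5) = -72*8 = -576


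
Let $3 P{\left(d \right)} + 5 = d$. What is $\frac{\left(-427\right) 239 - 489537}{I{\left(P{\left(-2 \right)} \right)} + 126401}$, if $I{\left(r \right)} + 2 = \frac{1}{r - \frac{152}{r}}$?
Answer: $- \frac{390153605}{83360151} \approx -4.6803$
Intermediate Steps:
$P{\left(d \right)} = - \frac{5}{3} + \frac{d}{3}$
$I{\left(r \right)} = -2 + \frac{1}{r - \frac{152}{r}}$
$\frac{\left(-427\right) 239 - 489537}{I{\left(P{\left(-2 \right)} \right)} + 126401} = \frac{\left(-427\right) 239 - 489537}{\frac{304 + \left(- \frac{5}{3} + \frac{1}{3} \left(-2\right)\right) - 2 \left(- \frac{5}{3} + \frac{1}{3} \left(-2\right)\right)^{2}}{-152 + \left(- \frac{5}{3} + \frac{1}{3} \left(-2\right)\right)^{2}} + 126401} = \frac{-102053 - 489537}{\frac{304 - \frac{7}{3} - 2 \left(- \frac{5}{3} - \frac{2}{3}\right)^{2}}{-152 + \left(- \frac{5}{3} - \frac{2}{3}\right)^{2}} + 126401} = - \frac{591590}{\frac{304 - \frac{7}{3} - 2 \left(- \frac{7}{3}\right)^{2}}{-152 + \left(- \frac{7}{3}\right)^{2}} + 126401} = - \frac{591590}{\frac{304 - \frac{7}{3} - \frac{98}{9}}{-152 + \frac{49}{9}} + 126401} = - \frac{591590}{\frac{304 - \frac{7}{3} - \frac{98}{9}}{- \frac{1319}{9}} + 126401} = - \frac{591590}{\left(- \frac{9}{1319}\right) \frac{2617}{9} + 126401} = - \frac{591590}{- \frac{2617}{1319} + 126401} = - \frac{591590}{\frac{166720302}{1319}} = \left(-591590\right) \frac{1319}{166720302} = - \frac{390153605}{83360151}$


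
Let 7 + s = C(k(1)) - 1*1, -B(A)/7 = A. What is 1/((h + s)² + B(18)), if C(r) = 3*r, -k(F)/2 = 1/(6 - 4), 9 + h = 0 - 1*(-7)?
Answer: 1/43 ≈ 0.023256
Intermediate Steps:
h = -2 (h = -9 + (0 - 1*(-7)) = -9 + (0 + 7) = -9 + 7 = -2)
k(F) = -1 (k(F) = -2/(6 - 4) = -2/2 = -2*½ = -1)
B(A) = -7*A
s = -11 (s = -7 + (3*(-1) - 1*1) = -7 + (-3 - 1) = -7 - 4 = -11)
1/((h + s)² + B(18)) = 1/((-2 - 11)² - 7*18) = 1/((-13)² - 126) = 1/(169 - 126) = 1/43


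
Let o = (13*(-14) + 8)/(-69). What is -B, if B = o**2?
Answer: -3364/529 ≈ -6.3592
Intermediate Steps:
o = 58/23 (o = (-182 + 8)*(-1/69) = -174*(-1/69) = 58/23 ≈ 2.5217)
B = 3364/529 (B = (58/23)**2 = 3364/529 ≈ 6.3592)
-B = -1*3364/529 = -3364/529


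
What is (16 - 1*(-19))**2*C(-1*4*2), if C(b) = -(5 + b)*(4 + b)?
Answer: -14700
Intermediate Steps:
C(b) = -(4 + b)*(5 + b)
(16 - 1*(-19))**2*C(-1*4*2) = (16 - 1*(-19))**2*(-20 - (-1*4*2)**2 - 9*(-1*4)*2) = (16 + 19)**2*(-20 - (-4*2)**2 - (-36)*2) = 35**2*(-20 - 1*(-8)**2 - 9*(-8)) = 1225*(-20 - 1*64 + 72) = 1225*(-20 - 64 + 72) = 1225*(-12) = -14700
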